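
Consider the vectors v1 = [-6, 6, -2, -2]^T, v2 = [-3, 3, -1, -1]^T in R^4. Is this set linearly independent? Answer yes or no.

no

Form the matrix with these vectors as rows and row reduce.
R2 ← R2 − (1/2)·R1: [0, 0, 0, 0]
1 nonzero row, so the 2 vectors span a space of dimension 1.
Since 1 < 2, the vectors are linearly dependent.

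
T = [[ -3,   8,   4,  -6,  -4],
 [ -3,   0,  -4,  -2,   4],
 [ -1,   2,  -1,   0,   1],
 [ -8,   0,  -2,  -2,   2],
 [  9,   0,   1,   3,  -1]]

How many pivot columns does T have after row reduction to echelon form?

4

Row reduce to echelon form.
R2 ← R2 − R1: [0, -8, -8, 4, 8]
R3 ← R3 − (1/3)·R1: [0, -2/3, -7/3, 2, 7/3]
R4 ← R4 − (8/3)·R1: [0, -64/3, -38/3, 14, 38/3]
R5 ← R5 + (3)·R1: [0, 24, 13, -15, -13]
R3 ← R3 − (1/12)·R2: [0, 0, -5/3, 5/3, 5/3]
R4 ← R4 − (8/3)·R2: [0, 0, 26/3, 10/3, -26/3]
R5 ← R5 + (3)·R2: [0, 0, -11, -3, 11]
R4 ← R4 + (26/5)·R3: [0, 0, 0, 12, 0]
R5 ← R5 − (33/5)·R3: [0, 0, 0, -14, 0]
R5 ← R5 + (7/6)·R4: [0, 0, 0, 0, 0]
Echelon form has 4 nonzero rows, so rank(T) = 4.
Each nonzero row contributes one pivot column: 4 pivot columns.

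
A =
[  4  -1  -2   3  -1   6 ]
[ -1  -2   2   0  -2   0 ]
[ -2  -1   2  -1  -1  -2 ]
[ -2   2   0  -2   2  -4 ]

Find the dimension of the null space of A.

Row reduce to echelon form.
R2 ← R2 + (1/4)·R1: [0, -9/4, 3/2, 3/4, -9/4, 3/2]
R3 ← R3 + (1/2)·R1: [0, -3/2, 1, 1/2, -3/2, 1]
R4 ← R4 + (1/2)·R1: [0, 3/2, -1, -1/2, 3/2, -1]
R3 ← R3 − (2/3)·R2: [0, 0, 0, 0, 0, 0]
R4 ← R4 + (2/3)·R2: [0, 0, 0, 0, 0, 0]
2 nonzero rows, so rank(A) = 2.
A has 6 columns; by rank–nullity, nullity = 6 − 2 = 4.

4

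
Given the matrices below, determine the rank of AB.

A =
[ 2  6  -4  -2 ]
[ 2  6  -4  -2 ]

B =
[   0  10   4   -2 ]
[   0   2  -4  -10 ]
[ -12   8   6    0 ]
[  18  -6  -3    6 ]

First compute AB:
[[ 12,  12, -34, -76],
 [ 12,  12, -34, -76]]
Now row reduce the product.
R2 ← R2 − R1: [0, 0, 0, 0]
1 nonzero row, so rank(AB) = 1.

1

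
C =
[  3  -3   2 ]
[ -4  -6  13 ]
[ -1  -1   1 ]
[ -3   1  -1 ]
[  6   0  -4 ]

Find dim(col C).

3

Row reduce to echelon form.
R2 ← R2 + (4/3)·R1: [0, -10, 47/3]
R3 ← R3 + (1/3)·R1: [0, -2, 5/3]
R4 ← R4 + R1: [0, -2, 1]
R5 ← R5 − (2)·R1: [0, 6, -8]
R3 ← R3 − (1/5)·R2: [0, 0, -22/15]
R4 ← R4 − (1/5)·R2: [0, 0, -32/15]
R5 ← R5 + (3/5)·R2: [0, 0, 7/5]
R4 ← R4 − (16/11)·R3: [0, 0, 0]
R5 ← R5 + (21/22)·R3: [0, 0, 0]
Echelon form has 3 nonzero rows, so rank(C) = 3.
The column space has dimension equal to the rank: 3.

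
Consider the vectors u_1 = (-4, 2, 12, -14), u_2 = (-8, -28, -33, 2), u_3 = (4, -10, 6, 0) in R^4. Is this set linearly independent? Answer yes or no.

yes

Form the matrix with these vectors as rows and row reduce.
R2 ← R2 − (2)·R1: [0, -32, -57, 30]
R3 ← R3 + R1: [0, -8, 18, -14]
R3 ← R3 − (1/4)·R2: [0, 0, 129/4, -43/2]
3 nonzero rows, so the 3 vectors span a space of dimension 3.
Since 3 = 3, the vectors are linearly independent.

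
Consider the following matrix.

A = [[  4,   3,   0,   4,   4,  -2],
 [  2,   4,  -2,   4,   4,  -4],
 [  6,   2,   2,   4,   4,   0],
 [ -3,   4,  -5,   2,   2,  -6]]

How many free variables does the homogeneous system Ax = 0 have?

Row reduce to echelon form.
R2 ← R2 − (1/2)·R1: [0, 5/2, -2, 2, 2, -3]
R3 ← R3 − (3/2)·R1: [0, -5/2, 2, -2, -2, 3]
R4 ← R4 + (3/4)·R1: [0, 25/4, -5, 5, 5, -15/2]
R3 ← R3 + R2: [0, 0, 0, 0, 0, 0]
R4 ← R4 − (5/2)·R2: [0, 0, 0, 0, 0, 0]
2 nonzero rows, so rank(A) = 2.
A has 6 columns; by rank–nullity, nullity = 6 − 2 = 4.

4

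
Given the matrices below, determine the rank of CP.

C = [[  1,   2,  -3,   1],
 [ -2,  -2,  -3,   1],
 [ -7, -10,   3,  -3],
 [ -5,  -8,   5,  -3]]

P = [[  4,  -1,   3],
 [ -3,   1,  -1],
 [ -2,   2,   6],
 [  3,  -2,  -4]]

First compute CP:
[[  7,  -7, -21],
 [  7,  -8, -26],
 [-13,   9,  19],
 [-15,  13,  35]]
Now row reduce the product.
R2 ← R2 − R1: [0, -1, -5]
R3 ← R3 + (13/7)·R1: [0, -4, -20]
R4 ← R4 + (15/7)·R1: [0, -2, -10]
R3 ← R3 − (4)·R2: [0, 0, 0]
R4 ← R4 − (2)·R2: [0, 0, 0]
2 nonzero rows, so rank(CP) = 2.

2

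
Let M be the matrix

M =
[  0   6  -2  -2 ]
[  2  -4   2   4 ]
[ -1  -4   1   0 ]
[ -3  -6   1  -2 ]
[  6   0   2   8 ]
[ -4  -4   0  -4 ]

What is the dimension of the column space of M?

2

Row reduce to echelon form.
Swap R1 ↔ R2
R3 ← R3 + (1/2)·R1: [0, -6, 2, 2]
R4 ← R4 + (3/2)·R1: [0, -12, 4, 4]
R5 ← R5 − (3)·R1: [0, 12, -4, -4]
R6 ← R6 + (2)·R1: [0, -12, 4, 4]
R3 ← R3 + R2: [0, 0, 0, 0]
R4 ← R4 + (2)·R2: [0, 0, 0, 0]
R5 ← R5 − (2)·R2: [0, 0, 0, 0]
R6 ← R6 + (2)·R2: [0, 0, 0, 0]
Echelon form has 2 nonzero rows, so rank(M) = 2.
The column space has dimension equal to the rank: 2.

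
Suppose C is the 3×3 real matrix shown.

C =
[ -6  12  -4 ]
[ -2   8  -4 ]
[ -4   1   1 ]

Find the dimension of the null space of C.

Row reduce to echelon form.
R2 ← R2 − (1/3)·R1: [0, 4, -8/3]
R3 ← R3 − (2/3)·R1: [0, -7, 11/3]
R3 ← R3 + (7/4)·R2: [0, 0, -1]
3 nonzero rows, so rank(C) = 3.
C has 3 columns; by rank–nullity, nullity = 3 − 3 = 0.

0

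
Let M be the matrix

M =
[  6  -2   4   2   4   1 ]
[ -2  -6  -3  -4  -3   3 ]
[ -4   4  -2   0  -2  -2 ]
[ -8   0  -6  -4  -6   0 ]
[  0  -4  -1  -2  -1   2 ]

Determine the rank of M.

Row reduce to echelon form.
R2 ← R2 + (1/3)·R1: [0, -20/3, -5/3, -10/3, -5/3, 10/3]
R3 ← R3 + (2/3)·R1: [0, 8/3, 2/3, 4/3, 2/3, -4/3]
R4 ← R4 + (4/3)·R1: [0, -8/3, -2/3, -4/3, -2/3, 4/3]
R3 ← R3 + (2/5)·R2: [0, 0, 0, 0, 0, 0]
R4 ← R4 − (2/5)·R2: [0, 0, 0, 0, 0, 0]
R5 ← R5 − (3/5)·R2: [0, 0, 0, 0, 0, 0]
Echelon form has 2 nonzero rows, so rank(M) = 2.

2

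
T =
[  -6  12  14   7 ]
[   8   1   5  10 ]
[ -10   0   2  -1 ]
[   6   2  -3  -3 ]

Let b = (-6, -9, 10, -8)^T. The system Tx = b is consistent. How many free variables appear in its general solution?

0

Row reduce the augmented matrix [T | b].
R2 ← R2 + (4/3)·R1: [0, 17, 71/3, 58/3, -17]
R3 ← R3 − (5/3)·R1: [0, -20, -64/3, -38/3, 20]
R4 ← R4 + R1: [0, 14, 11, 4, -14]
R3 ← R3 + (20/17)·R2: [0, 0, 332/51, 514/51, 0]
R4 ← R4 − (14/17)·R2: [0, 0, -433/51, -608/51, 0]
R4 ← R4 + (433/332)·R3: [0, 0, 0, 203/166, 0]
The echelon form has 4 nonzero rows, and every pivot lies in the first 4 columns, so rank(T) = rank([T|b]) = 4.
The system is consistent.
Free variables = (unknowns) − (rank) = 4 − 4 = 0.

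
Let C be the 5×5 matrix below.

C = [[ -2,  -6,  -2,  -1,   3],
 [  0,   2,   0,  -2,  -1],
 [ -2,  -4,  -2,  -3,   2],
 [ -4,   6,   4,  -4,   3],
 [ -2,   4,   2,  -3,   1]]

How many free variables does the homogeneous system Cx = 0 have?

2

Row reduce to echelon form.
R3 ← R3 − R1: [0, 2, 0, -2, -1]
R4 ← R4 − (2)·R1: [0, 18, 8, -2, -3]
R5 ← R5 − R1: [0, 10, 4, -2, -2]
R3 ← R3 − R2: [0, 0, 0, 0, 0]
R4 ← R4 − (9)·R2: [0, 0, 8, 16, 6]
R5 ← R5 − (5)·R2: [0, 0, 4, 8, 3]
Swap R3 ↔ R4
R5 ← R5 − (1/2)·R3: [0, 0, 0, 0, 0]
3 nonzero rows, so rank(C) = 3.
C has 5 columns; by rank–nullity, nullity = 5 − 3 = 2.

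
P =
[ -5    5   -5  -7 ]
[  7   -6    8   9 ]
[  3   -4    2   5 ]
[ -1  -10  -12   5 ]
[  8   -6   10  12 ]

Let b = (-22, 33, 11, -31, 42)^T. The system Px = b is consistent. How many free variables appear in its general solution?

1

Row reduce the augmented matrix [P | b].
R2 ← R2 + (7/5)·R1: [0, 1, 1, -4/5, 11/5]
R3 ← R3 + (3/5)·R1: [0, -1, -1, 4/5, -11/5]
R4 ← R4 − (1/5)·R1: [0, -11, -11, 32/5, -133/5]
R5 ← R5 + (8/5)·R1: [0, 2, 2, 4/5, 34/5]
R3 ← R3 + R2: [0, 0, 0, 0, 0]
R4 ← R4 + (11)·R2: [0, 0, 0, -12/5, -12/5]
R5 ← R5 − (2)·R2: [0, 0, 0, 12/5, 12/5]
Swap R3 ↔ R4
R5 ← R5 + R3: [0, 0, 0, 0, 0]
The echelon form has 3 nonzero rows, and every pivot lies in the first 4 columns, so rank(P) = rank([P|b]) = 3.
The system is consistent.
Free variables = (unknowns) − (rank) = 4 − 3 = 1.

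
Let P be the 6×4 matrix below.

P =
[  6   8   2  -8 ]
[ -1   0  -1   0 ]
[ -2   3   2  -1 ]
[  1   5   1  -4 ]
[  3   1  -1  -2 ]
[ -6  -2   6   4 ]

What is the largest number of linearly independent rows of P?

4

Row reduce to echelon form.
R2 ← R2 + (1/6)·R1: [0, 4/3, -2/3, -4/3]
R3 ← R3 + (1/3)·R1: [0, 17/3, 8/3, -11/3]
R4 ← R4 − (1/6)·R1: [0, 11/3, 2/3, -8/3]
R5 ← R5 − (1/2)·R1: [0, -3, -2, 2]
R6 ← R6 + R1: [0, 6, 8, -4]
R3 ← R3 − (17/4)·R2: [0, 0, 11/2, 2]
R4 ← R4 − (11/4)·R2: [0, 0, 5/2, 1]
R5 ← R5 + (9/4)·R2: [0, 0, -7/2, -1]
R6 ← R6 − (9/2)·R2: [0, 0, 11, 2]
R4 ← R4 − (5/11)·R3: [0, 0, 0, 1/11]
R5 ← R5 + (7/11)·R3: [0, 0, 0, 3/11]
R6 ← R6 − (2)·R3: [0, 0, 0, -2]
R5 ← R5 − (3)·R4: [0, 0, 0, 0]
R6 ← R6 + (22)·R4: [0, 0, 0, 0]
Echelon form has 4 nonzero rows, so rank(P) = 4.
The rank gives the maximum number of linearly independent rows: 4.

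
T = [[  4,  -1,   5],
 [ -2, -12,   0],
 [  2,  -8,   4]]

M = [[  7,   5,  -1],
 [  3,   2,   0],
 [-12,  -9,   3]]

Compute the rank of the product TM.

2

First compute TM:
[[-35, -27,  11],
 [-50, -34,   2],
 [-58, -42,  10]]
Now row reduce the product.
R2 ← R2 − (10/7)·R1: [0, 32/7, -96/7]
R3 ← R3 − (58/35)·R1: [0, 96/35, -288/35]
R3 ← R3 − (3/5)·R2: [0, 0, 0]
2 nonzero rows, so rank(TM) = 2.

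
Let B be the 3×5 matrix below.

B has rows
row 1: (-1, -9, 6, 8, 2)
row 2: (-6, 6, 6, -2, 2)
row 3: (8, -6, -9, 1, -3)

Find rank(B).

2

Row reduce to echelon form.
R2 ← R2 − (6)·R1: [0, 60, -30, -50, -10]
R3 ← R3 + (8)·R1: [0, -78, 39, 65, 13]
R3 ← R3 + (13/10)·R2: [0, 0, 0, 0, 0]
Echelon form has 2 nonzero rows, so rank(B) = 2.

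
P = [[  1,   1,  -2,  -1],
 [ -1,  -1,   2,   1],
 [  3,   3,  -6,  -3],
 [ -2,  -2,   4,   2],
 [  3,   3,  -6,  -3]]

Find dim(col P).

Row reduce to echelon form.
R2 ← R2 + R1: [0, 0, 0, 0]
R3 ← R3 − (3)·R1: [0, 0, 0, 0]
R4 ← R4 + (2)·R1: [0, 0, 0, 0]
R5 ← R5 − (3)·R1: [0, 0, 0, 0]
Echelon form has 1 nonzero row, so rank(P) = 1.
The column space has dimension equal to the rank: 1.

1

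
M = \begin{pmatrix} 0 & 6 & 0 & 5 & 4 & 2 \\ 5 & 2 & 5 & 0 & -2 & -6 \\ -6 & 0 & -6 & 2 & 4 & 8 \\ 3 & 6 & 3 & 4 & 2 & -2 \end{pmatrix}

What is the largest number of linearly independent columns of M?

Row reduce to echelon form.
Swap R1 ↔ R2
R3 ← R3 + (6/5)·R1: [0, 12/5, 0, 2, 8/5, 4/5]
R4 ← R4 − (3/5)·R1: [0, 24/5, 0, 4, 16/5, 8/5]
R3 ← R3 − (2/5)·R2: [0, 0, 0, 0, 0, 0]
R4 ← R4 − (4/5)·R2: [0, 0, 0, 0, 0, 0]
Echelon form has 2 nonzero rows, so rank(M) = 2.
The rank gives the maximum number of linearly independent columns: 2.

2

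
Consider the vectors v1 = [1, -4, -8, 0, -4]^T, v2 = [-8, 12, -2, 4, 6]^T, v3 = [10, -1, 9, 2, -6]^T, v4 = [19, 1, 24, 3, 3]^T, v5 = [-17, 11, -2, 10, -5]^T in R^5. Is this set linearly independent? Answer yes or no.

Form the matrix with these vectors as rows and row reduce.
R2 ← R2 + (8)·R1: [0, -20, -66, 4, -26]
R3 ← R3 − (10)·R1: [0, 39, 89, 2, 34]
R4 ← R4 − (19)·R1: [0, 77, 176, 3, 79]
R5 ← R5 + (17)·R1: [0, -57, -138, 10, -73]
R3 ← R3 + (39/20)·R2: [0, 0, -397/10, 49/5, -167/10]
R4 ← R4 + (77/20)·R2: [0, 0, -781/10, 92/5, -211/10]
R5 ← R5 − (57/20)·R2: [0, 0, 501/10, -7/5, 11/10]
R4 ← R4 − (781/397)·R3: [0, 0, 0, -349/397, 4666/397]
R5 ← R5 + (501/397)·R3: [0, 0, 0, 4354/397, -7930/397]
R5 ← R5 + (4354/349)·R4: [0, 0, 0, 0, 44202/349]
5 nonzero rows, so the 5 vectors span a space of dimension 5.
Since 5 = 5, the vectors are linearly independent.

yes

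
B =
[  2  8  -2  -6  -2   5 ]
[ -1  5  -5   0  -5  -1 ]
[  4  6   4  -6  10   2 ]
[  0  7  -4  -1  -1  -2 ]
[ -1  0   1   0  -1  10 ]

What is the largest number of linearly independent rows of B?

Row reduce to echelon form.
R2 ← R2 + (1/2)·R1: [0, 9, -6, -3, -6, 3/2]
R3 ← R3 − (2)·R1: [0, -10, 8, 6, 14, -8]
R5 ← R5 + (1/2)·R1: [0, 4, 0, -3, -2, 25/2]
R3 ← R3 + (10/9)·R2: [0, 0, 4/3, 8/3, 22/3, -19/3]
R4 ← R4 − (7/9)·R2: [0, 0, 2/3, 4/3, 11/3, -19/6]
R5 ← R5 − (4/9)·R2: [0, 0, 8/3, -5/3, 2/3, 71/6]
R4 ← R4 − (1/2)·R3: [0, 0, 0, 0, 0, 0]
R5 ← R5 − (2)·R3: [0, 0, 0, -7, -14, 49/2]
Swap R4 ↔ R5
Echelon form has 4 nonzero rows, so rank(B) = 4.
The rank gives the maximum number of linearly independent rows: 4.

4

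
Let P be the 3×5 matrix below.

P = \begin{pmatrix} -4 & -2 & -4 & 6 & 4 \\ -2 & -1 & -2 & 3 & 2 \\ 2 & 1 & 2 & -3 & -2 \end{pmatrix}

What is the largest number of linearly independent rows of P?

Row reduce to echelon form.
R2 ← R2 − (1/2)·R1: [0, 0, 0, 0, 0]
R3 ← R3 + (1/2)·R1: [0, 0, 0, 0, 0]
Echelon form has 1 nonzero row, so rank(P) = 1.
The rank gives the maximum number of linearly independent rows: 1.

1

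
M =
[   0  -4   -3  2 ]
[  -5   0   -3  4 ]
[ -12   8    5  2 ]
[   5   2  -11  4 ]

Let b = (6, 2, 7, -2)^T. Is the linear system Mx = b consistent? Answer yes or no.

Row reduce the augmented matrix [M | b].
Swap R1 ↔ R2
R3 ← R3 − (12/5)·R1: [0, 8, 61/5, -38/5, 11/5]
R4 ← R4 + R1: [0, 2, -14, 8, 0]
R3 ← R3 + (2)·R2: [0, 0, 31/5, -18/5, 71/5]
R4 ← R4 + (1/2)·R2: [0, 0, -31/2, 9, 3]
R4 ← R4 + (5/2)·R3: [0, 0, 0, 0, 77/2]
The echelon form has 4 nonzero rows; the last pivot sits in the augmented column, so rank(M) = 3 but rank([M|b]) = 4.
Since the ranks differ, the system is inconsistent.

no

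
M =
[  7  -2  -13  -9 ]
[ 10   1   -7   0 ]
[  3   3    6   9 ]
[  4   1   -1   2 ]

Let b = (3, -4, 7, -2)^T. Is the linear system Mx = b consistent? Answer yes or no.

Row reduce the augmented matrix [M | b].
R2 ← R2 − (10/7)·R1: [0, 27/7, 81/7, 90/7, -58/7]
R3 ← R3 − (3/7)·R1: [0, 27/7, 81/7, 90/7, 40/7]
R4 ← R4 − (4/7)·R1: [0, 15/7, 45/7, 50/7, -26/7]
R3 ← R3 − R2: [0, 0, 0, 0, 14]
R4 ← R4 − (5/9)·R2: [0, 0, 0, 0, 8/9]
R4 ← R4 − (4/63)·R3: [0, 0, 0, 0, 0]
The echelon form has 3 nonzero rows; the last pivot sits in the augmented column, so rank(M) = 2 but rank([M|b]) = 3.
Since the ranks differ, the system is inconsistent.

no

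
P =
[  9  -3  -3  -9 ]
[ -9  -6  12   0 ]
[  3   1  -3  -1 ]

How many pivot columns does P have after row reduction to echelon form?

Row reduce to echelon form.
R2 ← R2 + R1: [0, -9, 9, -9]
R3 ← R3 − (1/3)·R1: [0, 2, -2, 2]
R3 ← R3 + (2/9)·R2: [0, 0, 0, 0]
Echelon form has 2 nonzero rows, so rank(P) = 2.
Each nonzero row contributes one pivot column: 2 pivot columns.

2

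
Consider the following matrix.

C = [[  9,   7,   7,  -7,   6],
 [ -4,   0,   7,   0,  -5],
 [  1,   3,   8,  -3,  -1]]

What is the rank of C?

Row reduce to echelon form.
R2 ← R2 + (4/9)·R1: [0, 28/9, 91/9, -28/9, -7/3]
R3 ← R3 − (1/9)·R1: [0, 20/9, 65/9, -20/9, -5/3]
R3 ← R3 − (5/7)·R2: [0, 0, 0, 0, 0]
Echelon form has 2 nonzero rows, so rank(C) = 2.

2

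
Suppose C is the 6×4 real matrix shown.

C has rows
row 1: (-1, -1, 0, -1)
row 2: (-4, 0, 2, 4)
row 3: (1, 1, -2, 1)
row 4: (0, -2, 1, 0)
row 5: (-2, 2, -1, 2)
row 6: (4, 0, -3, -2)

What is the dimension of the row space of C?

Row reduce to echelon form.
R2 ← R2 − (4)·R1: [0, 4, 2, 8]
R3 ← R3 + R1: [0, 0, -2, 0]
R5 ← R5 − (2)·R1: [0, 4, -1, 4]
R6 ← R6 + (4)·R1: [0, -4, -3, -6]
R4 ← R4 + (1/2)·R2: [0, 0, 2, 4]
R5 ← R5 − R2: [0, 0, -3, -4]
R6 ← R6 + R2: [0, 0, -1, 2]
R4 ← R4 + R3: [0, 0, 0, 4]
R5 ← R5 − (3/2)·R3: [0, 0, 0, -4]
R6 ← R6 − (1/2)·R3: [0, 0, 0, 2]
R5 ← R5 + R4: [0, 0, 0, 0]
R6 ← R6 − (1/2)·R4: [0, 0, 0, 0]
Echelon form has 4 nonzero rows, so rank(C) = 4.
The row space has dimension equal to the rank: 4.

4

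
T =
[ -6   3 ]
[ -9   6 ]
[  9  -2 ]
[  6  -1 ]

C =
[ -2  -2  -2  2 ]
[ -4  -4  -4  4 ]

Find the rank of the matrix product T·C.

1

First compute TC:
[[  0,   0,   0,   0],
 [ -6,  -6,  -6,   6],
 [-10, -10, -10,  10],
 [ -8,  -8,  -8,   8]]
Now row reduce the product.
Swap R1 ↔ R2
R3 ← R3 − (5/3)·R1: [0, 0, 0, 0]
R4 ← R4 − (4/3)·R1: [0, 0, 0, 0]
1 nonzero row, so rank(TC) = 1.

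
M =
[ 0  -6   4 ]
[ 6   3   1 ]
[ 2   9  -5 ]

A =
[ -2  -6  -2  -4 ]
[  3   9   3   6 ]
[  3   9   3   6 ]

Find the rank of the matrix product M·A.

1

First compute MA:
[[ -6, -18,  -6, -12],
 [  0,   0,   0,   0],
 [  8,  24,   8,  16]]
Now row reduce the product.
R3 ← R3 + (4/3)·R1: [0, 0, 0, 0]
1 nonzero row, so rank(MA) = 1.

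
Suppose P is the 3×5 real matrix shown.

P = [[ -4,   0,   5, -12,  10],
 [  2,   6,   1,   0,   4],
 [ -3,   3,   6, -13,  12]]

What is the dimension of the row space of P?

Row reduce to echelon form.
R2 ← R2 + (1/2)·R1: [0, 6, 7/2, -6, 9]
R3 ← R3 − (3/4)·R1: [0, 3, 9/4, -4, 9/2]
R3 ← R3 − (1/2)·R2: [0, 0, 1/2, -1, 0]
Echelon form has 3 nonzero rows, so rank(P) = 3.
The row space has dimension equal to the rank: 3.

3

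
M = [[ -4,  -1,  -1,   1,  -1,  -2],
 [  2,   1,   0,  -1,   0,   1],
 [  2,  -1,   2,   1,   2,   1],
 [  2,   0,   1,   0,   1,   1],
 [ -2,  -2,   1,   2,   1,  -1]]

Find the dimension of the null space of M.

Row reduce to echelon form.
R2 ← R2 + (1/2)·R1: [0, 1/2, -1/2, -1/2, -1/2, 0]
R3 ← R3 + (1/2)·R1: [0, -3/2, 3/2, 3/2, 3/2, 0]
R4 ← R4 + (1/2)·R1: [0, -1/2, 1/2, 1/2, 1/2, 0]
R5 ← R5 − (1/2)·R1: [0, -3/2, 3/2, 3/2, 3/2, 0]
R3 ← R3 + (3)·R2: [0, 0, 0, 0, 0, 0]
R4 ← R4 + R2: [0, 0, 0, 0, 0, 0]
R5 ← R5 + (3)·R2: [0, 0, 0, 0, 0, 0]
2 nonzero rows, so rank(M) = 2.
M has 6 columns; by rank–nullity, nullity = 6 − 2 = 4.

4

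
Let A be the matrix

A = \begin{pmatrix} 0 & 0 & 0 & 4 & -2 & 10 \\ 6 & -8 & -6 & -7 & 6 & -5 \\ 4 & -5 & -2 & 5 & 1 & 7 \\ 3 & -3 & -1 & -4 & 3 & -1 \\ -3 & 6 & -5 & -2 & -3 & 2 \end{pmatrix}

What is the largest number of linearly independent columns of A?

Row reduce to echelon form.
Swap R1 ↔ R2
R3 ← R3 − (2/3)·R1: [0, 1/3, 2, 29/3, -3, 31/3]
R4 ← R4 − (1/2)·R1: [0, 1, 2, -1/2, 0, 3/2]
R5 ← R5 + (1/2)·R1: [0, 2, -8, -11/2, 0, -1/2]
Swap R2 ↔ R3
R4 ← R4 − (3)·R2: [0, 0, -4, -59/2, 9, -59/2]
R5 ← R5 − (6)·R2: [0, 0, -20, -127/2, 18, -125/2]
Swap R3 ↔ R4
R5 ← R5 − (5)·R3: [0, 0, 0, 84, -27, 85]
R5 ← R5 − (21)·R4: [0, 0, 0, 0, 15, -125]
Echelon form has 5 nonzero rows, so rank(A) = 5.
The rank gives the maximum number of linearly independent columns: 5.

5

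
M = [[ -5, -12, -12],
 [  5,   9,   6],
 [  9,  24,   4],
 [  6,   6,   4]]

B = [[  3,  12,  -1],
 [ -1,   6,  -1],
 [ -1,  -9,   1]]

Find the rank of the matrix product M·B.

First compute MB:
[[  9, -24,   5],
 [  0,  60,  -8],
 [ -1, 216, -29],
 [  8,  72,  -8]]
Now row reduce the product.
R3 ← R3 + (1/9)·R1: [0, 640/3, -256/9]
R4 ← R4 − (8/9)·R1: [0, 280/3, -112/9]
R3 ← R3 − (32/9)·R2: [0, 0, 0]
R4 ← R4 − (14/9)·R2: [0, 0, 0]
2 nonzero rows, so rank(MB) = 2.

2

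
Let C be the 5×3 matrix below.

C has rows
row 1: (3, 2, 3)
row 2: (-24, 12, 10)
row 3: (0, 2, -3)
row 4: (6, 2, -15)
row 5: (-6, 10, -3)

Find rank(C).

Row reduce to echelon form.
R2 ← R2 + (8)·R1: [0, 28, 34]
R4 ← R4 − (2)·R1: [0, -2, -21]
R5 ← R5 + (2)·R1: [0, 14, 3]
R3 ← R3 − (1/14)·R2: [0, 0, -38/7]
R4 ← R4 + (1/14)·R2: [0, 0, -130/7]
R5 ← R5 − (1/2)·R2: [0, 0, -14]
R4 ← R4 − (65/19)·R3: [0, 0, 0]
R5 ← R5 − (49/19)·R3: [0, 0, 0]
Echelon form has 3 nonzero rows, so rank(C) = 3.

3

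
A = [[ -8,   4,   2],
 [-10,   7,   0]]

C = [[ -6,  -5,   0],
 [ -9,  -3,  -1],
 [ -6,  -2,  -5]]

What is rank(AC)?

2

First compute AC:
[[  0,  24, -14],
 [ -3,  29,  -7]]
Now row reduce the product.
Swap R1 ↔ R2
2 nonzero rows, so rank(AC) = 2.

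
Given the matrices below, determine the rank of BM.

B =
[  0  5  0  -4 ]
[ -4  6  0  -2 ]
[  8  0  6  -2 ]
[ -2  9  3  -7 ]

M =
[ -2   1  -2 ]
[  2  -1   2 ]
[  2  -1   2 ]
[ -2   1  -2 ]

First compute BM:
[[ 18,  -9,  18],
 [ 24, -12,  24],
 [  0,   0,   0],
 [ 42, -21,  42]]
Now row reduce the product.
R2 ← R2 − (4/3)·R1: [0, 0, 0]
R4 ← R4 − (7/3)·R1: [0, 0, 0]
1 nonzero row, so rank(BM) = 1.

1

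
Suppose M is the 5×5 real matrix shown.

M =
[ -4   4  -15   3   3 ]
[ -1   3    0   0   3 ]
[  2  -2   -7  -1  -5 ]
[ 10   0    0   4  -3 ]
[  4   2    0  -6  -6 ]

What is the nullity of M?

0

Row reduce to echelon form.
R2 ← R2 − (1/4)·R1: [0, 2, 15/4, -3/4, 9/4]
R3 ← R3 + (1/2)·R1: [0, 0, -29/2, 1/2, -7/2]
R4 ← R4 + (5/2)·R1: [0, 10, -75/2, 23/2, 9/2]
R5 ← R5 + R1: [0, 6, -15, -3, -3]
R4 ← R4 − (5)·R2: [0, 0, -225/4, 61/4, -27/4]
R5 ← R5 − (3)·R2: [0, 0, -105/4, -3/4, -39/4]
R4 ← R4 − (225/58)·R3: [0, 0, 0, 386/29, 198/29]
R5 ← R5 − (105/58)·R3: [0, 0, 0, -48/29, -99/29]
R5 ← R5 + (24/193)·R4: [0, 0, 0, 0, -495/193]
5 nonzero rows, so rank(M) = 5.
M has 5 columns; by rank–nullity, nullity = 5 − 5 = 0.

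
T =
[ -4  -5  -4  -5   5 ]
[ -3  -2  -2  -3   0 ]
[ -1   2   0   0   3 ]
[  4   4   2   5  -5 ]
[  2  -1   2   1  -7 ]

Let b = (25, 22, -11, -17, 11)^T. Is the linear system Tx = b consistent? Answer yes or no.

yes

Row reduce the augmented matrix [T | b].
R2 ← R2 − (3/4)·R1: [0, 7/4, 1, 3/4, -15/4, 13/4]
R3 ← R3 − (1/4)·R1: [0, 13/4, 1, 5/4, 7/4, -69/4]
R4 ← R4 + R1: [0, -1, -2, 0, 0, 8]
R5 ← R5 + (1/2)·R1: [0, -7/2, 0, -3/2, -9/2, 47/2]
R3 ← R3 − (13/7)·R2: [0, 0, -6/7, -1/7, 61/7, -163/7]
R4 ← R4 + (4/7)·R2: [0, 0, -10/7, 3/7, -15/7, 69/7]
R5 ← R5 + (2)·R2: [0, 0, 2, 0, -12, 30]
R4 ← R4 − (5/3)·R3: [0, 0, 0, 2/3, -50/3, 146/3]
R5 ← R5 + (7/3)·R3: [0, 0, 0, -1/3, 25/3, -73/3]
R5 ← R5 + (1/2)·R4: [0, 0, 0, 0, 0, 0]
The echelon form has 4 nonzero rows, and every pivot lies in the first 5 columns, so rank(T) = rank([T|b]) = 4.
The system is consistent.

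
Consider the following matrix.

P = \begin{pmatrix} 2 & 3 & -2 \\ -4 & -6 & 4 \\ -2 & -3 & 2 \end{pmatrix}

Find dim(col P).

Row reduce to echelon form.
R2 ← R2 + (2)·R1: [0, 0, 0]
R3 ← R3 + R1: [0, 0, 0]
Echelon form has 1 nonzero row, so rank(P) = 1.
The column space has dimension equal to the rank: 1.

1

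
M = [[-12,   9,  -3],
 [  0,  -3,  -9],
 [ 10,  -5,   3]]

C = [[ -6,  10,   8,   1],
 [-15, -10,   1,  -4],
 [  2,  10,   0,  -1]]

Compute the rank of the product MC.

First compute MC:
[[-69, -240, -87, -45],
 [ 27, -60,  -3,  21],
 [ 21, 180,  75,  27]]
Now row reduce the product.
R2 ← R2 + (9/23)·R1: [0, -3540/23, -852/23, 78/23]
R3 ← R3 + (7/23)·R1: [0, 2460/23, 1116/23, 306/23]
R3 ← R3 + (41/59)·R2: [0, 0, 1344/59, 924/59]
3 nonzero rows, so rank(MC) = 3.

3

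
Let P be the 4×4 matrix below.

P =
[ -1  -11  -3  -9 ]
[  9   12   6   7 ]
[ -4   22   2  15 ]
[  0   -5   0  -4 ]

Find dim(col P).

Row reduce to echelon form.
R2 ← R2 + (9)·R1: [0, -87, -21, -74]
R3 ← R3 − (4)·R1: [0, 66, 14, 51]
R3 ← R3 + (22/29)·R2: [0, 0, -56/29, -149/29]
R4 ← R4 − (5/87)·R2: [0, 0, 35/29, 22/87]
R4 ← R4 + (5/8)·R3: [0, 0, 0, -71/24]
Echelon form has 4 nonzero rows, so rank(P) = 4.
The column space has dimension equal to the rank: 4.

4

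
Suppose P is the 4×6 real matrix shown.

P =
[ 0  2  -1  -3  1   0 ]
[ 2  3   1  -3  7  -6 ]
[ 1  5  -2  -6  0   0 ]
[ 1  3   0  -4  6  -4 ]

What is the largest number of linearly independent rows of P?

Row reduce to echelon form.
Swap R1 ↔ R2
R3 ← R3 − (1/2)·R1: [0, 7/2, -5/2, -9/2, -7/2, 3]
R4 ← R4 − (1/2)·R1: [0, 3/2, -1/2, -5/2, 5/2, -1]
R3 ← R3 − (7/4)·R2: [0, 0, -3/4, 3/4, -21/4, 3]
R4 ← R4 − (3/4)·R2: [0, 0, 1/4, -1/4, 7/4, -1]
R4 ← R4 + (1/3)·R3: [0, 0, 0, 0, 0, 0]
Echelon form has 3 nonzero rows, so rank(P) = 3.
The rank gives the maximum number of linearly independent rows: 3.

3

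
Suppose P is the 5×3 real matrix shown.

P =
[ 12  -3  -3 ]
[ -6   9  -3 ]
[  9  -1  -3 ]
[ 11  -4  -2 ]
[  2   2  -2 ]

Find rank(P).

Row reduce to echelon form.
R2 ← R2 + (1/2)·R1: [0, 15/2, -9/2]
R3 ← R3 − (3/4)·R1: [0, 5/4, -3/4]
R4 ← R4 − (11/12)·R1: [0, -5/4, 3/4]
R5 ← R5 − (1/6)·R1: [0, 5/2, -3/2]
R3 ← R3 − (1/6)·R2: [0, 0, 0]
R4 ← R4 + (1/6)·R2: [0, 0, 0]
R5 ← R5 − (1/3)·R2: [0, 0, 0]
Echelon form has 2 nonzero rows, so rank(P) = 2.

2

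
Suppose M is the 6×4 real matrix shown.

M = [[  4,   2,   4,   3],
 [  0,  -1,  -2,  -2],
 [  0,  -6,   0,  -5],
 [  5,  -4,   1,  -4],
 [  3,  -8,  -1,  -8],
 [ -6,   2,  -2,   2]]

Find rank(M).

3

Row reduce to echelon form.
R4 ← R4 − (5/4)·R1: [0, -13/2, -4, -31/4]
R5 ← R5 − (3/4)·R1: [0, -19/2, -4, -41/4]
R6 ← R6 + (3/2)·R1: [0, 5, 4, 13/2]
R3 ← R3 − (6)·R2: [0, 0, 12, 7]
R4 ← R4 − (13/2)·R2: [0, 0, 9, 21/4]
R5 ← R5 − (19/2)·R2: [0, 0, 15, 35/4]
R6 ← R6 + (5)·R2: [0, 0, -6, -7/2]
R4 ← R4 − (3/4)·R3: [0, 0, 0, 0]
R5 ← R5 − (5/4)·R3: [0, 0, 0, 0]
R6 ← R6 + (1/2)·R3: [0, 0, 0, 0]
Echelon form has 3 nonzero rows, so rank(M) = 3.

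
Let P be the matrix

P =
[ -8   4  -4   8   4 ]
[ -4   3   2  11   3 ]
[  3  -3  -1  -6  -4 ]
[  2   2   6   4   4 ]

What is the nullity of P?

2

Row reduce to echelon form.
R2 ← R2 − (1/2)·R1: [0, 1, 4, 7, 1]
R3 ← R3 + (3/8)·R1: [0, -3/2, -5/2, -3, -5/2]
R4 ← R4 + (1/4)·R1: [0, 3, 5, 6, 5]
R3 ← R3 + (3/2)·R2: [0, 0, 7/2, 15/2, -1]
R4 ← R4 − (3)·R2: [0, 0, -7, -15, 2]
R4 ← R4 + (2)·R3: [0, 0, 0, 0, 0]
3 nonzero rows, so rank(P) = 3.
P has 5 columns; by rank–nullity, nullity = 5 − 3 = 2.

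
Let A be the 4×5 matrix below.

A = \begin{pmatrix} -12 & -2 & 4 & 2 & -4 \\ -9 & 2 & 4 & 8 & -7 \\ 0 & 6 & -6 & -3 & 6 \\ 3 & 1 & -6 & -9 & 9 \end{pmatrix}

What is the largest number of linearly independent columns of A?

3

Row reduce to echelon form.
R2 ← R2 − (3/4)·R1: [0, 7/2, 1, 13/2, -4]
R4 ← R4 + (1/4)·R1: [0, 1/2, -5, -17/2, 8]
R3 ← R3 − (12/7)·R2: [0, 0, -54/7, -99/7, 90/7]
R4 ← R4 − (1/7)·R2: [0, 0, -36/7, -66/7, 60/7]
R4 ← R4 − (2/3)·R3: [0, 0, 0, 0, 0]
Echelon form has 3 nonzero rows, so rank(A) = 3.
The rank gives the maximum number of linearly independent columns: 3.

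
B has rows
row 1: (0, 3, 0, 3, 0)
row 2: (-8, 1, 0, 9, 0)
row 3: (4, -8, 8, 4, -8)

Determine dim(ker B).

Row reduce to echelon form.
Swap R1 ↔ R2
R3 ← R3 + (1/2)·R1: [0, -15/2, 8, 17/2, -8]
R3 ← R3 + (5/2)·R2: [0, 0, 8, 16, -8]
3 nonzero rows, so rank(B) = 3.
B has 5 columns; by rank–nullity, nullity = 5 − 3 = 2.

2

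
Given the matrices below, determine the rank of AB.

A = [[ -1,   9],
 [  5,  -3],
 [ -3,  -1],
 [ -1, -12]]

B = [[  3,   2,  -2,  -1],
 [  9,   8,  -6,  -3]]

First compute AB:
[[ 78,  70, -52, -26],
 [-12, -14,   8,   4],
 [-18, -14,  12,   6],
 [-111, -98,  74,  37]]
Now row reduce the product.
R2 ← R2 + (2/13)·R1: [0, -42/13, 0, 0]
R3 ← R3 + (3/13)·R1: [0, 28/13, 0, 0]
R4 ← R4 + (37/26)·R1: [0, 21/13, 0, 0]
R3 ← R3 + (2/3)·R2: [0, 0, 0, 0]
R4 ← R4 + (1/2)·R2: [0, 0, 0, 0]
2 nonzero rows, so rank(AB) = 2.

2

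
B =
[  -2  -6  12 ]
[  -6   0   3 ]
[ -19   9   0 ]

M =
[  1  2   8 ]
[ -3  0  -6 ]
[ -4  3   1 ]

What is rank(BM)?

2

First compute BM:
[[-32,  32,  32],
 [-18,  -3, -45],
 [-46, -38, -206]]
Now row reduce the product.
R2 ← R2 − (9/16)·R1: [0, -21, -63]
R3 ← R3 − (23/16)·R1: [0, -84, -252]
R3 ← R3 − (4)·R2: [0, 0, 0]
2 nonzero rows, so rank(BM) = 2.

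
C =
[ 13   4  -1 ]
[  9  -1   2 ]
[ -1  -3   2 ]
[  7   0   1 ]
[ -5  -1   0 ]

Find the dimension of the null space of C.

Row reduce to echelon form.
R2 ← R2 − (9/13)·R1: [0, -49/13, 35/13]
R3 ← R3 + (1/13)·R1: [0, -35/13, 25/13]
R4 ← R4 − (7/13)·R1: [0, -28/13, 20/13]
R5 ← R5 + (5/13)·R1: [0, 7/13, -5/13]
R3 ← R3 − (5/7)·R2: [0, 0, 0]
R4 ← R4 − (4/7)·R2: [0, 0, 0]
R5 ← R5 + (1/7)·R2: [0, 0, 0]
2 nonzero rows, so rank(C) = 2.
C has 3 columns; by rank–nullity, nullity = 3 − 2 = 1.

1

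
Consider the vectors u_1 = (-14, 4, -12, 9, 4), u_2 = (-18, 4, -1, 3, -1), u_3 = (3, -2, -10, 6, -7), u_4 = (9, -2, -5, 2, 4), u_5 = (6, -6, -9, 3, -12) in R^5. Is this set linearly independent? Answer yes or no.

Form the matrix with these vectors as rows and row reduce.
R2 ← R2 − (9/7)·R1: [0, -8/7, 101/7, -60/7, -43/7]
R3 ← R3 + (3/14)·R1: [0, -8/7, -88/7, 111/14, -43/7]
R4 ← R4 + (9/14)·R1: [0, 4/7, -89/7, 109/14, 46/7]
R5 ← R5 + (3/7)·R1: [0, -30/7, -99/7, 48/7, -72/7]
R3 ← R3 − R2: [0, 0, -27, 33/2, 0]
R4 ← R4 + (1/2)·R2: [0, 0, -11/2, 7/2, 7/2]
R5 ← R5 − (15/4)·R2: [0, 0, -273/4, 39, 51/4]
R4 ← R4 − (11/54)·R3: [0, 0, 0, 5/36, 7/2]
R5 ← R5 − (91/36)·R3: [0, 0, 0, -65/24, 51/4]
R5 ← R5 + (39/2)·R4: [0, 0, 0, 0, 81]
5 nonzero rows, so the 5 vectors span a space of dimension 5.
Since 5 = 5, the vectors are linearly independent.

yes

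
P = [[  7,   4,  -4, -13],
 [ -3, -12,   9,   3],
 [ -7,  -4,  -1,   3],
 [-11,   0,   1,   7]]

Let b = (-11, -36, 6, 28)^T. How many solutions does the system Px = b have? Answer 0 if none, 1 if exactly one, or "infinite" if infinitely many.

1

Row reduce the augmented matrix [P | b].
R2 ← R2 + (3/7)·R1: [0, -72/7, 51/7, -18/7, -285/7]
R3 ← R3 + R1: [0, 0, -5, -10, -5]
R4 ← R4 + (11/7)·R1: [0, 44/7, -37/7, -94/7, 75/7]
R4 ← R4 + (11/18)·R2: [0, 0, -5/6, -15, -85/6]
R4 ← R4 − (1/6)·R3: [0, 0, 0, -40/3, -40/3]
The echelon form has 4 nonzero rows, and every pivot lies in the first 4 columns, so rank(P) = rank([P|b]) = 4.
The system is consistent.
rank = 4 = number of unknowns, so the solution is unique.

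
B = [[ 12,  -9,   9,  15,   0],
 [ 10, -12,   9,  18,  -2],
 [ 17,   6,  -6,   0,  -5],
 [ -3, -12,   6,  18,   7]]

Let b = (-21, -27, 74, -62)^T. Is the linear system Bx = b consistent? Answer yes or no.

Row reduce the augmented matrix [B | b].
R2 ← R2 − (5/6)·R1: [0, -9/2, 3/2, 11/2, -2, -19/2]
R3 ← R3 − (17/12)·R1: [0, 75/4, -75/4, -85/4, -5, 415/4]
R4 ← R4 + (1/4)·R1: [0, -57/4, 33/4, 87/4, 7, -269/4]
R3 ← R3 + (25/6)·R2: [0, 0, -25/2, 5/3, -40/3, 385/6]
R4 ← R4 − (19/6)·R2: [0, 0, 7/2, 13/3, 40/3, -223/6]
R4 ← R4 + (7/25)·R3: [0, 0, 0, 24/5, 48/5, -96/5]
The echelon form has 4 nonzero rows, and every pivot lies in the first 5 columns, so rank(B) = rank([B|b]) = 4.
The system is consistent.

yes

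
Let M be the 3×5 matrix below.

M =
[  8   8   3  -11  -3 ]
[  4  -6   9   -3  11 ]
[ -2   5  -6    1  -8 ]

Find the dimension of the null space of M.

Row reduce to echelon form.
R2 ← R2 − (1/2)·R1: [0, -10, 15/2, 5/2, 25/2]
R3 ← R3 + (1/4)·R1: [0, 7, -21/4, -7/4, -35/4]
R3 ← R3 + (7/10)·R2: [0, 0, 0, 0, 0]
2 nonzero rows, so rank(M) = 2.
M has 5 columns; by rank–nullity, nullity = 5 − 2 = 3.

3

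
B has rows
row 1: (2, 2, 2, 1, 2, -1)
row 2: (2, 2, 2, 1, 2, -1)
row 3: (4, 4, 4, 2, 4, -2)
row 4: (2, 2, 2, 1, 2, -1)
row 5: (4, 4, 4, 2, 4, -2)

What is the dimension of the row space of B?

Row reduce to echelon form.
R2 ← R2 − R1: [0, 0, 0, 0, 0, 0]
R3 ← R3 − (2)·R1: [0, 0, 0, 0, 0, 0]
R4 ← R4 − R1: [0, 0, 0, 0, 0, 0]
R5 ← R5 − (2)·R1: [0, 0, 0, 0, 0, 0]
Echelon form has 1 nonzero row, so rank(B) = 1.
The row space has dimension equal to the rank: 1.

1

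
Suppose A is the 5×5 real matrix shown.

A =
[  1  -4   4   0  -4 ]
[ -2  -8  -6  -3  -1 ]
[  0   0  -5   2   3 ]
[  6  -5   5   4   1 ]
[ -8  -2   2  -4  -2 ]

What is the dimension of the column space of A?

5

Row reduce to echelon form.
R2 ← R2 + (2)·R1: [0, -16, 2, -3, -9]
R4 ← R4 − (6)·R1: [0, 19, -19, 4, 25]
R5 ← R5 + (8)·R1: [0, -34, 34, -4, -34]
R4 ← R4 + (19/16)·R2: [0, 0, -133/8, 7/16, 229/16]
R5 ← R5 − (17/8)·R2: [0, 0, 119/4, 19/8, -119/8]
R4 ← R4 − (133/40)·R3: [0, 0, 0, -497/80, 347/80]
R5 ← R5 + (119/20)·R3: [0, 0, 0, 571/40, 119/40]
R5 ← R5 + (1142/497)·R4: [0, 0, 0, 0, 6432/497]
Echelon form has 5 nonzero rows, so rank(A) = 5.
The column space has dimension equal to the rank: 5.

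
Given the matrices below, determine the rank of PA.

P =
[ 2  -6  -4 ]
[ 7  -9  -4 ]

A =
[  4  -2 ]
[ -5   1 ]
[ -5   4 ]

2

First compute PA:
[[ 58, -26],
 [ 93, -39]]
Now row reduce the product.
R2 ← R2 − (93/58)·R1: [0, 78/29]
2 nonzero rows, so rank(PA) = 2.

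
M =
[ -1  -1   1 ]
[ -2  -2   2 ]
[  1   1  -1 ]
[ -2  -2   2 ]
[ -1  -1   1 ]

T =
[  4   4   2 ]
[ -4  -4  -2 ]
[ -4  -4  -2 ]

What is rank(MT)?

First compute MT:
[[ -4,  -4,  -2],
 [ -8,  -8,  -4],
 [  4,   4,   2],
 [ -8,  -8,  -4],
 [ -4,  -4,  -2]]
Now row reduce the product.
R2 ← R2 − (2)·R1: [0, 0, 0]
R3 ← R3 + R1: [0, 0, 0]
R4 ← R4 − (2)·R1: [0, 0, 0]
R5 ← R5 − R1: [0, 0, 0]
1 nonzero row, so rank(MT) = 1.

1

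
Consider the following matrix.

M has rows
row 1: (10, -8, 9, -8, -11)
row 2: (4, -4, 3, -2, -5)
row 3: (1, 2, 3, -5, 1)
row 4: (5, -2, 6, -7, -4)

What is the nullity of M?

Row reduce to echelon form.
R2 ← R2 − (2/5)·R1: [0, -4/5, -3/5, 6/5, -3/5]
R3 ← R3 − (1/10)·R1: [0, 14/5, 21/10, -21/5, 21/10]
R4 ← R4 − (1/2)·R1: [0, 2, 3/2, -3, 3/2]
R3 ← R3 + (7/2)·R2: [0, 0, 0, 0, 0]
R4 ← R4 + (5/2)·R2: [0, 0, 0, 0, 0]
2 nonzero rows, so rank(M) = 2.
M has 5 columns; by rank–nullity, nullity = 5 − 2 = 3.

3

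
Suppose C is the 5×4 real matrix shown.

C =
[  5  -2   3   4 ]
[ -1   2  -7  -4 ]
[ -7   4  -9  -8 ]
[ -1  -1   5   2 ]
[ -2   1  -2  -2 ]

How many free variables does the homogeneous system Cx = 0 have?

2

Row reduce to echelon form.
R2 ← R2 + (1/5)·R1: [0, 8/5, -32/5, -16/5]
R3 ← R3 + (7/5)·R1: [0, 6/5, -24/5, -12/5]
R4 ← R4 + (1/5)·R1: [0, -7/5, 28/5, 14/5]
R5 ← R5 + (2/5)·R1: [0, 1/5, -4/5, -2/5]
R3 ← R3 − (3/4)·R2: [0, 0, 0, 0]
R4 ← R4 + (7/8)·R2: [0, 0, 0, 0]
R5 ← R5 − (1/8)·R2: [0, 0, 0, 0]
2 nonzero rows, so rank(C) = 2.
C has 4 columns; by rank–nullity, nullity = 4 − 2 = 2.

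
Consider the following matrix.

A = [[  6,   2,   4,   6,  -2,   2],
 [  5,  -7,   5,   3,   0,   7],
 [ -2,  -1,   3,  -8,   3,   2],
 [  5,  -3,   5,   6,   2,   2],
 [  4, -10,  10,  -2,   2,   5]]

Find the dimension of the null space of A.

Row reduce to echelon form.
R2 ← R2 − (5/6)·R1: [0, -26/3, 5/3, -2, 5/3, 16/3]
R3 ← R3 + (1/3)·R1: [0, -1/3, 13/3, -6, 7/3, 8/3]
R4 ← R4 − (5/6)·R1: [0, -14/3, 5/3, 1, 11/3, 1/3]
R5 ← R5 − (2/3)·R1: [0, -34/3, 22/3, -6, 10/3, 11/3]
R3 ← R3 − (1/26)·R2: [0, 0, 111/26, -77/13, 59/26, 32/13]
R4 ← R4 − (7/13)·R2: [0, 0, 10/13, 27/13, 36/13, -33/13]
R5 ← R5 − (17/13)·R2: [0, 0, 67/13, -44/13, 15/13, -43/13]
R4 ← R4 − (20/111)·R3: [0, 0, 0, 349/111, 262/111, -331/111]
R5 ← R5 − (134/111)·R3: [0, 0, 0, 418/111, -176/111, -697/111]
R5 ← R5 − (418/349)·R4: [0, 0, 0, 0, -1540/349, -945/349]
5 nonzero rows, so rank(A) = 5.
A has 6 columns; by rank–nullity, nullity = 6 − 5 = 1.

1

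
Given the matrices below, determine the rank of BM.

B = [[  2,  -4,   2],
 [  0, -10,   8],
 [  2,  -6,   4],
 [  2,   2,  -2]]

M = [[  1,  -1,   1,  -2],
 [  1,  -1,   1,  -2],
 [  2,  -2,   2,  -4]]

First compute BM:
[[  2,  -2,   2,  -4],
 [  6,  -6,   6, -12],
 [  4,  -4,   4,  -8],
 [  0,   0,   0,   0]]
Now row reduce the product.
R2 ← R2 − (3)·R1: [0, 0, 0, 0]
R3 ← R3 − (2)·R1: [0, 0, 0, 0]
1 nonzero row, so rank(BM) = 1.

1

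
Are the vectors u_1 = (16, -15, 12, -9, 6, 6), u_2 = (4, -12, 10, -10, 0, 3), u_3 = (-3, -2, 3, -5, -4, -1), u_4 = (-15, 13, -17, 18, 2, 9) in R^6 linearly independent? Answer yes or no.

Form the matrix with these vectors as rows and row reduce.
R2 ← R2 − (1/4)·R1: [0, -33/4, 7, -31/4, -3/2, 3/2]
R3 ← R3 + (3/16)·R1: [0, -77/16, 21/4, -107/16, -23/8, 1/8]
R4 ← R4 + (15/16)·R1: [0, -17/16, -23/4, 153/16, 61/8, 117/8]
R3 ← R3 − (7/12)·R2: [0, 0, 7/6, -13/6, -2, -3/4]
R4 ← R4 − (17/132)·R2: [0, 0, -439/66, 697/66, 86/11, 635/44]
R4 ← R4 + (439/77)·R3: [0, 0, 0, -138/77, -276/77, 782/77]
4 nonzero rows, so the 4 vectors span a space of dimension 4.
Since 4 = 4, the vectors are linearly independent.

yes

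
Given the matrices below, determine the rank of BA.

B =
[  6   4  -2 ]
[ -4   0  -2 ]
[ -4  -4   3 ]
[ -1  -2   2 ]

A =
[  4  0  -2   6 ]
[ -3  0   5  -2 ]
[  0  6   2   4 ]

First compute BA:
[[ 12, -12,   4,  20],
 [-16, -12,   4, -32],
 [ -4,  18,  -6,  -4],
 [  2,  12,  -4,   6]]
Now row reduce the product.
R2 ← R2 + (4/3)·R1: [0, -28, 28/3, -16/3]
R3 ← R3 + (1/3)·R1: [0, 14, -14/3, 8/3]
R4 ← R4 − (1/6)·R1: [0, 14, -14/3, 8/3]
R3 ← R3 + (1/2)·R2: [0, 0, 0, 0]
R4 ← R4 + (1/2)·R2: [0, 0, 0, 0]
2 nonzero rows, so rank(BA) = 2.

2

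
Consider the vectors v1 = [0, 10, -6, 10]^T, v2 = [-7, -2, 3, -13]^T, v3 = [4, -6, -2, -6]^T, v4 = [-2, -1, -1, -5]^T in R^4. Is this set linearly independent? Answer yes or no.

yes

Form the matrix with these vectors as rows and row reduce.
Swap R1 ↔ R2
R3 ← R3 + (4/7)·R1: [0, -50/7, -2/7, -94/7]
R4 ← R4 − (2/7)·R1: [0, -3/7, -13/7, -9/7]
R3 ← R3 + (5/7)·R2: [0, 0, -32/7, -44/7]
R4 ← R4 + (3/70)·R2: [0, 0, -74/35, -6/7]
R4 ← R4 − (37/80)·R3: [0, 0, 0, 41/20]
4 nonzero rows, so the 4 vectors span a space of dimension 4.
Since 4 = 4, the vectors are linearly independent.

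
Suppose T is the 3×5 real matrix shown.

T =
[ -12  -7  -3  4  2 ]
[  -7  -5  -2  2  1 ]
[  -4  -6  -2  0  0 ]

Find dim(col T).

2

Row reduce to echelon form.
R2 ← R2 − (7/12)·R1: [0, -11/12, -1/4, -1/3, -1/6]
R3 ← R3 − (1/3)·R1: [0, -11/3, -1, -4/3, -2/3]
R3 ← R3 − (4)·R2: [0, 0, 0, 0, 0]
Echelon form has 2 nonzero rows, so rank(T) = 2.
The column space has dimension equal to the rank: 2.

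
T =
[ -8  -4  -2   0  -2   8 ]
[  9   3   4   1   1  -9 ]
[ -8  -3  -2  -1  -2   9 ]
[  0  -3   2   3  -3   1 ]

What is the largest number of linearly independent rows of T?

Row reduce to echelon form.
R2 ← R2 + (9/8)·R1: [0, -3/2, 7/4, 1, -5/4, 0]
R3 ← R3 − R1: [0, 1, 0, -1, 0, 1]
R3 ← R3 + (2/3)·R2: [0, 0, 7/6, -1/3, -5/6, 1]
R4 ← R4 − (2)·R2: [0, 0, -3/2, 1, -1/2, 1]
R4 ← R4 + (9/7)·R3: [0, 0, 0, 4/7, -11/7, 16/7]
Echelon form has 4 nonzero rows, so rank(T) = 4.
The rank gives the maximum number of linearly independent rows: 4.

4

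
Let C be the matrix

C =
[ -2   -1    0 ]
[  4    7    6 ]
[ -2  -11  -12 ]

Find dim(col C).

2

Row reduce to echelon form.
R2 ← R2 + (2)·R1: [0, 5, 6]
R3 ← R3 − R1: [0, -10, -12]
R3 ← R3 + (2)·R2: [0, 0, 0]
Echelon form has 2 nonzero rows, so rank(C) = 2.
The column space has dimension equal to the rank: 2.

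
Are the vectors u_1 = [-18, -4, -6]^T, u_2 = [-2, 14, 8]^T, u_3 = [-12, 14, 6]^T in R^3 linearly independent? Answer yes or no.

Form the matrix with these vectors as rows and row reduce.
R2 ← R2 − (1/9)·R1: [0, 130/9, 26/3]
R3 ← R3 − (2/3)·R1: [0, 50/3, 10]
R3 ← R3 − (15/13)·R2: [0, 0, 0]
2 nonzero rows, so the 3 vectors span a space of dimension 2.
Since 2 < 3, the vectors are linearly dependent.

no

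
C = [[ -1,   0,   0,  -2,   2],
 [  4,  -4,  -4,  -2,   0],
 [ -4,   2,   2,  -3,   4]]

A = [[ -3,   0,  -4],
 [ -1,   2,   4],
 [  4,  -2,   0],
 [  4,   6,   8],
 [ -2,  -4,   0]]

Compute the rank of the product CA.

2

First compute CA:
[[ -9, -20, -12],
 [-32, -12, -48],
 [ -2, -34,   0]]
Now row reduce the product.
R2 ← R2 − (32/9)·R1: [0, 532/9, -16/3]
R3 ← R3 − (2/9)·R1: [0, -266/9, 8/3]
R3 ← R3 + (1/2)·R2: [0, 0, 0]
2 nonzero rows, so rank(CA) = 2.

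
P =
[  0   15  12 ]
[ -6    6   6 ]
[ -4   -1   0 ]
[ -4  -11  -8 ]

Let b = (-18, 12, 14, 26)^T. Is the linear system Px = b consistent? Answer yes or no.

Row reduce the augmented matrix [P | b].
Swap R1 ↔ R2
R3 ← R3 − (2/3)·R1: [0, -5, -4, 6]
R4 ← R4 − (2/3)·R1: [0, -15, -12, 18]
R3 ← R3 + (1/3)·R2: [0, 0, 0, 0]
R4 ← R4 + R2: [0, 0, 0, 0]
The echelon form has 2 nonzero rows, and every pivot lies in the first 3 columns, so rank(P) = rank([P|b]) = 2.
The system is consistent.

yes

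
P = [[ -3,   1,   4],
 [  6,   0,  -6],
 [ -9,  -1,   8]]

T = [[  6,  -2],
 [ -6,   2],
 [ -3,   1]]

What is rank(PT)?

First compute PT:
[[-36,  12],
 [ 54, -18],
 [-72,  24]]
Now row reduce the product.
R2 ← R2 + (3/2)·R1: [0, 0]
R3 ← R3 − (2)·R1: [0, 0]
1 nonzero row, so rank(PT) = 1.

1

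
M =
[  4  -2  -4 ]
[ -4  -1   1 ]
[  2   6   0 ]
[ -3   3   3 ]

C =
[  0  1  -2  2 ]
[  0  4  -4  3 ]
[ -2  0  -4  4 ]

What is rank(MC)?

3

First compute MC:
[[  8,  -4,  16, -14],
 [ -2,  -8,   8,  -7],
 [  0,  26, -28,  22],
 [ -6,   9, -18,  15]]
Now row reduce the product.
R2 ← R2 + (1/4)·R1: [0, -9, 12, -21/2]
R4 ← R4 + (3/4)·R1: [0, 6, -6, 9/2]
R3 ← R3 + (26/9)·R2: [0, 0, 20/3, -25/3]
R4 ← R4 + (2/3)·R2: [0, 0, 2, -5/2]
R4 ← R4 − (3/10)·R3: [0, 0, 0, 0]
3 nonzero rows, so rank(MC) = 3.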